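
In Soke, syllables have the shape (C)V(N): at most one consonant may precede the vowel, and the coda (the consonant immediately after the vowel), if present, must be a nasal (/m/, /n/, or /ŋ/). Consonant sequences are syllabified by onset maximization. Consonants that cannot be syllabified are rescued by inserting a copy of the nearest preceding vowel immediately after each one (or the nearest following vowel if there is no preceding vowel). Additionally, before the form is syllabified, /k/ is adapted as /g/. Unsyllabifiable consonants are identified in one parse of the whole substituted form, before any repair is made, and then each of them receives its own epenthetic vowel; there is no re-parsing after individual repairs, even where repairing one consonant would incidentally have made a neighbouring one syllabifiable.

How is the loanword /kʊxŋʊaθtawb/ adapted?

gʊxʊŋʊaθatawaba

Substitution: /k/ → /g/, giving /gʊxŋʊaθtawb/.
Syllabifying with onset maximization leaves /x/, /θ/, /w/, /b/ stranded (only a nasal (/m/, /n/, or /ŋ/) is licensed in coda position; onsets are limited to one consonant).
Epenthesis after each stranded consonant: /x/ → /xʊ/, /θ/ → /θa/, /w/ → /wa/, /b/ → /ba/.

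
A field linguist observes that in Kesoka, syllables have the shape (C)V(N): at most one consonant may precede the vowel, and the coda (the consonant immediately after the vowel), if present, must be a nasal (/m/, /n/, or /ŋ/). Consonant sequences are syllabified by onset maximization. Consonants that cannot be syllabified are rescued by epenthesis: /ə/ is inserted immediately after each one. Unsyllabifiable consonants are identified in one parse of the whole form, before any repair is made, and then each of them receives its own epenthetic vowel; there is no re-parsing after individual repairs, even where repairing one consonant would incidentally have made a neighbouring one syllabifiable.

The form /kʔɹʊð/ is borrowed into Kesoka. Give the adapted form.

Under (C)V(N), the unsyllabifiable consonants are /k/, /ʔ/, /ð/ (only a nasal (/m/, /n/, or /ŋ/) is licensed in coda position; onsets are limited to one consonant).
Each unlicensed consonant becomes the onset of a new syllable: /k/ → /kə/, /ʔ/ → /ʔə/, /ð/ → /ðə/.

kəʔəɹʊðə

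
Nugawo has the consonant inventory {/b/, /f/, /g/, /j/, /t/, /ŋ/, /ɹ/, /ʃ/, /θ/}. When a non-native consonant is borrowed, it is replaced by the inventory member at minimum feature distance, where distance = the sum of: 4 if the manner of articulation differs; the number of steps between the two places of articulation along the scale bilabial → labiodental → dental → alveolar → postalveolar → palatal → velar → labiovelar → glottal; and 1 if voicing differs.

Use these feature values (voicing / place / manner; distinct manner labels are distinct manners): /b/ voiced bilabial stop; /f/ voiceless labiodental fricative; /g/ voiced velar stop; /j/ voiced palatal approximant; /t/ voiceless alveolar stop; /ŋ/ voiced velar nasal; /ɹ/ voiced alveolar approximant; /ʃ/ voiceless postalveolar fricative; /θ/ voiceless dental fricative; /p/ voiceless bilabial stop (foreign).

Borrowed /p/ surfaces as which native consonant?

b

/b/ is closest: same manner (stop), place distance 0 (bilabial→bilabial), voicing differs (+1); total 1. Next closest is /t/ at distance 3.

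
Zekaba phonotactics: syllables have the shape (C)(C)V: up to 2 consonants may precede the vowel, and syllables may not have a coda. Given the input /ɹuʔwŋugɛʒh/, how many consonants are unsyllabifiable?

3

The consonants /ʔ/, /ʒ/, /h/ cannot be parsed into a legal (C)(C)V syllable (no codas are permitted; onsets may contain at most 2 consonants).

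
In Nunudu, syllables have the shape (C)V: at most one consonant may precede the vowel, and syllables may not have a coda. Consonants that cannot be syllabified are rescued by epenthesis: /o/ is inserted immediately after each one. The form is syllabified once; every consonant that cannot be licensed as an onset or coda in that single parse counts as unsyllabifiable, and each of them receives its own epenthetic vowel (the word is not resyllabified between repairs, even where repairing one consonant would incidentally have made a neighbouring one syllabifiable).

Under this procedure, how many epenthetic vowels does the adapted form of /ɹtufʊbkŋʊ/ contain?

The unsyllabifiable consonants are /ɹ/, /b/, /k/; each receives one epenthetic vowel.

3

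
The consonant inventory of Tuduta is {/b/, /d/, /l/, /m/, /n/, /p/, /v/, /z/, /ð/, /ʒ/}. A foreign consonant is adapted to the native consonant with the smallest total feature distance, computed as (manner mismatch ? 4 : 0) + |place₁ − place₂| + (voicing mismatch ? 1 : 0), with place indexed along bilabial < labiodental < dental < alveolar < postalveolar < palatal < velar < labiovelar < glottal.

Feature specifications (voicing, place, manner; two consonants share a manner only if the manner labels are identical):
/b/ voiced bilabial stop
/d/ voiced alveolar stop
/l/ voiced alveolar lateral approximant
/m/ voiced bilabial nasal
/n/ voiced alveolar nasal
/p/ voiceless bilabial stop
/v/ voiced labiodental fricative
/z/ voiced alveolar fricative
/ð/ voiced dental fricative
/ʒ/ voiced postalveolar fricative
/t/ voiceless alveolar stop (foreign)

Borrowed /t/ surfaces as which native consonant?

d

/d/ is closest: same manner (stop), place distance 0 (alveolar→alveolar), voicing differs (+1); total 1. Next closest is /p/ at distance 3.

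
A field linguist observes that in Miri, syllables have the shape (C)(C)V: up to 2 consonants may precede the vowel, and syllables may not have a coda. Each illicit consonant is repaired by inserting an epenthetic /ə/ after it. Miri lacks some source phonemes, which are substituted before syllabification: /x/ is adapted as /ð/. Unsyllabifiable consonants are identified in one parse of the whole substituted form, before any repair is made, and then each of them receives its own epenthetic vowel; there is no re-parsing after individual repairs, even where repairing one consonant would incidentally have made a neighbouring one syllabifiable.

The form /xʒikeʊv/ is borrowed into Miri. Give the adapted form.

ðʒikeʊvə

Substitution: /x/ → /ð/, giving /ðʒikeʊv/.
Under (C)(C)V, the unsyllabifiable consonants are /v/ (no codas are permitted; onsets may contain at most 2 consonants).
Each unlicensed consonant becomes the onset of a new syllable: /v/ → /və/.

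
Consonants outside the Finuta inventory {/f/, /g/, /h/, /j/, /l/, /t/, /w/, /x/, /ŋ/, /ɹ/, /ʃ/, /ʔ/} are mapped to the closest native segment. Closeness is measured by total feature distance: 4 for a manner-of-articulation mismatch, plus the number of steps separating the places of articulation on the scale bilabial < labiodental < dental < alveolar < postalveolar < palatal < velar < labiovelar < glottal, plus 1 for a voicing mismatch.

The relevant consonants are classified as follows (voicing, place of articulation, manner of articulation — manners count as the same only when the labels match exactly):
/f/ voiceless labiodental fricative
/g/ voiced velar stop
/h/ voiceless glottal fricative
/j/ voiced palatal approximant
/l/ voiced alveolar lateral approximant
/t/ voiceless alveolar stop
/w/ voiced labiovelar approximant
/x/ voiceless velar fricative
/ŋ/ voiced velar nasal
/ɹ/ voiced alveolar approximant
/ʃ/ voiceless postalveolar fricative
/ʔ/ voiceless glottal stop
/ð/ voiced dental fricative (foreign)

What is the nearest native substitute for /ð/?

/f/ is closest: same manner (fricative), place distance 1 (dental→labiodental), voicing differs (+1); total 2. Next closest is /ʃ/ at distance 3.

f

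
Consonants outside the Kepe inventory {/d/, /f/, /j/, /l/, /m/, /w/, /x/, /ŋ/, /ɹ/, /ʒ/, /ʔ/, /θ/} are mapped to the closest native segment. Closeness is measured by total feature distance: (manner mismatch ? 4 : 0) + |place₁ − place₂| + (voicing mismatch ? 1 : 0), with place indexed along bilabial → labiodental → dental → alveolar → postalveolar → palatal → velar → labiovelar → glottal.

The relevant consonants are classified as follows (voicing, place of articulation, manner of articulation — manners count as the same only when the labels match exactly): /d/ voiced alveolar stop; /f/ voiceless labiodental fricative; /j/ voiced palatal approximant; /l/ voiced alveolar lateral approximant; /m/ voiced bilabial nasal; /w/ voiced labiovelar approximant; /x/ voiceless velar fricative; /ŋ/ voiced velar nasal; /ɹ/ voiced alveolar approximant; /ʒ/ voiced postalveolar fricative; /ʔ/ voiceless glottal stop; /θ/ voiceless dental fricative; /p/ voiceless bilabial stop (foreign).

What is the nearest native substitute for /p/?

d

/d/ is closest: same manner (stop), place distance 3 (bilabial→alveolar), voicing differs (+1); total 4. Next closest is /f/ at distance 5.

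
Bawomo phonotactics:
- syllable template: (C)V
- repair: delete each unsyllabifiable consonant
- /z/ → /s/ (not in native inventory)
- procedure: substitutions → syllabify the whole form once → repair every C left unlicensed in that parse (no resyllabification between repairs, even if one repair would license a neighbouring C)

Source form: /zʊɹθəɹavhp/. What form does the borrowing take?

sʊθəɹa

Substitution: /z/ → /s/, giving /sʊɹθəɹavhp/.
The consonants /ɹ/, /v/, /h/, /p/ cannot be parsed into a legal (C)V syllable (no codas are permitted; onsets are limited to one consonant).
Deletion applies to /ɹ/, /v/, /h/, /p/.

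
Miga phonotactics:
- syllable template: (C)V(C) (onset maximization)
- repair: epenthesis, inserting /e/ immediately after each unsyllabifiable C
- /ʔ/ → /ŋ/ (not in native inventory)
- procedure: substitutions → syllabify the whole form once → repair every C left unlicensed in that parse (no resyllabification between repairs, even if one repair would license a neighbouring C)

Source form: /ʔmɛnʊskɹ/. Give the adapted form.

Substitution: /ʔ/ → /ŋ/, giving /ŋmɛnʊskɹ/.
The consonants /ŋ/, /k/, /ɹ/ cannot be parsed into a legal (C)V(C) syllable (at most one coda consonant is licensed; onsets are limited to one consonant).
Epenthesis after each stranded consonant: /ŋ/ → /ŋe/, /k/ → /ke/, /ɹ/ → /ɹe/.

ŋemɛnʊskeɹe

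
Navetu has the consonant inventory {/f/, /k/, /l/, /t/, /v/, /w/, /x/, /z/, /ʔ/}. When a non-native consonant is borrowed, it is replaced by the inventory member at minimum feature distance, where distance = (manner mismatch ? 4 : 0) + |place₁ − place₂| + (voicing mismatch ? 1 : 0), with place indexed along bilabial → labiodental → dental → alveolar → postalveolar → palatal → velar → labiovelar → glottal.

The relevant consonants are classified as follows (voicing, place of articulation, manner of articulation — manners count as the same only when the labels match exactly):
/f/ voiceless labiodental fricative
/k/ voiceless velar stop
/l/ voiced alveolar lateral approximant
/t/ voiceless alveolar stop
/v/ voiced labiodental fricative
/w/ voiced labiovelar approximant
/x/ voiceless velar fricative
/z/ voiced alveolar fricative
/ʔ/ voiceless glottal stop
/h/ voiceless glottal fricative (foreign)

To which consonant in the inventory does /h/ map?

/x/ is closest: same manner (fricative), place distance 2 (glottal→velar), same voicing; total 2. Next closest is /ʔ/ at distance 4.

x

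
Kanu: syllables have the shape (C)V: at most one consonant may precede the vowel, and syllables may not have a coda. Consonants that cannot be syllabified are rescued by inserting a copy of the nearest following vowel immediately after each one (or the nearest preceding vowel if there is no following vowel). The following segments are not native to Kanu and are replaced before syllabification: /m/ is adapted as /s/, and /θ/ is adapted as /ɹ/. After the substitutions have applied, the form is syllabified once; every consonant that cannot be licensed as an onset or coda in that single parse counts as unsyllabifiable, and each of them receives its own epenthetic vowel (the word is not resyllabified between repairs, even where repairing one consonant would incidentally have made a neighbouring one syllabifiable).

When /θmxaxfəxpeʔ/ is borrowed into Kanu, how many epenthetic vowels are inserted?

After substitution the input is /ɹsxaxfəxpeʔ/.
The unsyllabifiable consonants are /ɹ/, /s/, /x/, /x/, /ʔ/; each receives one epenthetic vowel.

5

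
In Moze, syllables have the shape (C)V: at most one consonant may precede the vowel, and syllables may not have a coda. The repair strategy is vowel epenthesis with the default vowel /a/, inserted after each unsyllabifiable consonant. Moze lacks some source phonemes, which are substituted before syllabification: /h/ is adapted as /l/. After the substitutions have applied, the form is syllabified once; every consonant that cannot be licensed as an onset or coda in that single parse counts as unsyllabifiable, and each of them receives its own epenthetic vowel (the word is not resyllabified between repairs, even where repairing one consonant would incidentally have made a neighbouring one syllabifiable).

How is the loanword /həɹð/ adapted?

ləɹaða

Substitution: /h/ → /l/, giving /ləɹð/.
The consonants /ɹ/, /ð/ cannot be parsed into a legal (C)V syllable (no codas are permitted; onsets are limited to one consonant).
Inserting the epenthetic vowel yields /ɹ/ → /ɹa/, /ð/ → /ða/.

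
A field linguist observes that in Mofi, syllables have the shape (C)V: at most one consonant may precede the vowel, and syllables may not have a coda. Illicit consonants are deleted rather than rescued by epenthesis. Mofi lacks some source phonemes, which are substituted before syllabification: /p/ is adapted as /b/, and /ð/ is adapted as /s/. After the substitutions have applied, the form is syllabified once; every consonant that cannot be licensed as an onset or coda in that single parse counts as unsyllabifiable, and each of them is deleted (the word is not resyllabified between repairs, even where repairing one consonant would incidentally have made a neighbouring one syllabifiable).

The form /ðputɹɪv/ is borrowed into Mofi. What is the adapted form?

Substitution: /ð/ → /s/, /p/ → /b/, giving /sbutɹɪv/.
Syllabifying with onset maximization leaves /s/, /t/, /v/ stranded (no codas are permitted; onsets are limited to one consonant).
Deletion applies to /s/, /t/, /v/.

buɹɪ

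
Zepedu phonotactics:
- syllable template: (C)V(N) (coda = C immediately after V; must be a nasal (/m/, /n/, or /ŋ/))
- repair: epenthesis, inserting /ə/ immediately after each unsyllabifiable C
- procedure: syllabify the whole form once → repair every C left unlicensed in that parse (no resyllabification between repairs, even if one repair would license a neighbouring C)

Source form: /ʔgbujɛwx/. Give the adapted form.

Under (C)V(N), the unsyllabifiable consonants are /ʔ/, /g/, /w/, /x/ (only a nasal (/m/, /n/, or /ŋ/) is licensed in coda position; onsets are limited to one consonant).
Inserting the epenthetic vowel yields /ʔ/ → /ʔə/, /g/ → /gə/, /w/ → /wə/, /x/ → /xə/.

ʔəgəbujɛwəxə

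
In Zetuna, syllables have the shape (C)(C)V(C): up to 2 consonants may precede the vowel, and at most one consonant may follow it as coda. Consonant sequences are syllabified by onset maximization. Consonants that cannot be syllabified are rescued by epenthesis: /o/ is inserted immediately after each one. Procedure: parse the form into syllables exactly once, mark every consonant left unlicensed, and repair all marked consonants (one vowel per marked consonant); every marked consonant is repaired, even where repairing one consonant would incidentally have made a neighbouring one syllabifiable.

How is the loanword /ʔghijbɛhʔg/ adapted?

Syllabifying with onset maximization leaves /ʔ/, /ʔ/, /g/ stranded (at most one coda consonant is licensed; onsets may contain at most 2 consonants).
Epenthesis after each stranded consonant: /ʔ/ → /ʔo/, /ʔ/ → /ʔo/, /g/ → /go/.

ʔoghijbɛhʔogo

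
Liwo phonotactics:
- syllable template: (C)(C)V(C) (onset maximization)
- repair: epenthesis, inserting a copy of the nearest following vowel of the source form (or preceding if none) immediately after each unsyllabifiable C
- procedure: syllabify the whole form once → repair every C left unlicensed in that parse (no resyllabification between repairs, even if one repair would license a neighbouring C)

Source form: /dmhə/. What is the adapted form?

dəmhə

The consonants /d/ cannot be parsed into a legal (C)(C)V(C) syllable (at most one coda consonant is licensed; onsets may contain at most 2 consonants).
Epenthesis after each stranded consonant: /d/ → /də/.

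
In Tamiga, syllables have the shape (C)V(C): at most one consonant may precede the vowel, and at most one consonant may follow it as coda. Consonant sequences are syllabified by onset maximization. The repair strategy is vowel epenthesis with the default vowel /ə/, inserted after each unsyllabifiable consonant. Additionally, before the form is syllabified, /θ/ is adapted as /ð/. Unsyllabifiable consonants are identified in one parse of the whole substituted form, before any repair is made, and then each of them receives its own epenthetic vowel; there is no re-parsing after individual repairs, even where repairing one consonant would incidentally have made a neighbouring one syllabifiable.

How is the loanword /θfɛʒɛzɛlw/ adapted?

ðəfɛʒɛzɛlwə

Substitution: /θ/ → /ð/, giving /ðfɛʒɛzɛlw/.
The consonants /ð/, /w/ cannot be parsed into a legal (C)V(C) syllable (at most one coda consonant is licensed; onsets are limited to one consonant).
Each unlicensed consonant becomes the onset of a new syllable: /ð/ → /ðə/, /w/ → /wə/.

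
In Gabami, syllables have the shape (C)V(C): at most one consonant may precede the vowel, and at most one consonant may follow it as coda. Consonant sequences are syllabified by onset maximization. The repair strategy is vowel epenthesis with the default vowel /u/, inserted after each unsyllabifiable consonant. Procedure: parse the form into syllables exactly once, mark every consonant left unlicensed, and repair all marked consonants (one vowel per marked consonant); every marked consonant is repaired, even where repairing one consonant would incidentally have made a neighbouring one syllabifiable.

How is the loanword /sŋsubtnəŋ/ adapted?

The consonants /s/, /ŋ/, /t/ cannot be parsed into a legal (C)V(C) syllable (at most one coda consonant is licensed; onsets are limited to one consonant).
Epenthesis after each stranded consonant: /s/ → /su/, /ŋ/ → /ŋu/, /t/ → /tu/.

suŋusubtunəŋ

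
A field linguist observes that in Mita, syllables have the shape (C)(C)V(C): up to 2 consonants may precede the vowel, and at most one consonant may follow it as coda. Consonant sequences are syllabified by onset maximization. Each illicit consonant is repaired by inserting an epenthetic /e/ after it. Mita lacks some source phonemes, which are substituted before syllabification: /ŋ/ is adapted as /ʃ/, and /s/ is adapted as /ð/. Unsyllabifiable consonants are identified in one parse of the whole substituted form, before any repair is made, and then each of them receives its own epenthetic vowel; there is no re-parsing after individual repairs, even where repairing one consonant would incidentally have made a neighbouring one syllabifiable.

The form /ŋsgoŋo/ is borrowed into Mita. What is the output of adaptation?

ʃeðgoʃo

Substitution: /ŋ/ → /ʃ/, /s/ → /ð/, giving /ʃðgoʃo/.
Under (C)(C)V(C), the unsyllabifiable consonants are /ʃ/ (at most one coda consonant is licensed; onsets may contain at most 2 consonants).
Inserting the epenthetic vowel yields /ʃ/ → /ʃe/.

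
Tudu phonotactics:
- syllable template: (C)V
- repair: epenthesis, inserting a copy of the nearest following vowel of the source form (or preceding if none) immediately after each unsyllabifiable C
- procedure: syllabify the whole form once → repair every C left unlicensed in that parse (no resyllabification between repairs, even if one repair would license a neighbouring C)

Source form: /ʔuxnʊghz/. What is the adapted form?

ʔuxʊnʊgʊhʊzʊ

The consonants /x/, /g/, /h/, /z/ cannot be parsed into a legal (C)V syllable (no codas are permitted; onsets are limited to one consonant).
Epenthesis after each stranded consonant: /x/ → /xʊ/, /g/ → /gʊ/, /h/ → /hʊ/, /z/ → /zʊ/.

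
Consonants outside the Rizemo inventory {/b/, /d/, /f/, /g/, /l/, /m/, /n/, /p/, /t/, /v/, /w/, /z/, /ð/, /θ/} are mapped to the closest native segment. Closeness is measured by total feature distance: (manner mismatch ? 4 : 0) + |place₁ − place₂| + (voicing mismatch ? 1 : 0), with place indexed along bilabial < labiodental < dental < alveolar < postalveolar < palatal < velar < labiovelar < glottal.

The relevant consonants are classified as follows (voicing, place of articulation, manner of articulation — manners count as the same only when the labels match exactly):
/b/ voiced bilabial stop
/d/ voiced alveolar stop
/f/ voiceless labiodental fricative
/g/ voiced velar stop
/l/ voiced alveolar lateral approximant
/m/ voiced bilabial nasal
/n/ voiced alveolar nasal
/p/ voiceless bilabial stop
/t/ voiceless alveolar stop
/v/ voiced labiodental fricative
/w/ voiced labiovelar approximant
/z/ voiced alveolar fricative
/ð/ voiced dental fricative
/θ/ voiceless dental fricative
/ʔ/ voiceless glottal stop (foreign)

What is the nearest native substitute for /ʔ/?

/g/ is closest: same manner (stop), place distance 2 (glottal→velar), voicing differs (+1); total 3. Next closest is /t/ at distance 5.

g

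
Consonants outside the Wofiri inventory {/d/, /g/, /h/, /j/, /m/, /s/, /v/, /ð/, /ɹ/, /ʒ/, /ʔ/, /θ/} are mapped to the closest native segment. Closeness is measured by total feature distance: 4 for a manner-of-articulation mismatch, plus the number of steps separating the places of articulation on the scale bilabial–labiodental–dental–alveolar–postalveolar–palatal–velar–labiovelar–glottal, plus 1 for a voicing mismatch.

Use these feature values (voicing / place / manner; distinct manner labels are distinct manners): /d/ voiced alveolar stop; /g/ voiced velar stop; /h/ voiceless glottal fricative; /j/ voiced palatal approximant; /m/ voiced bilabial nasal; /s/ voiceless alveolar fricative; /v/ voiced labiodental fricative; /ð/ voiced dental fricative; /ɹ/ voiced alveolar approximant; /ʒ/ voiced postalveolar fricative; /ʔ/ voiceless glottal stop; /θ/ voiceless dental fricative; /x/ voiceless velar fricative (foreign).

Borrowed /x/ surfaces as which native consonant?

/h/ is closest: same manner (fricative), place distance 2 (velar→glottal), same voicing; total 2. Next closest is /s/ at distance 3.

h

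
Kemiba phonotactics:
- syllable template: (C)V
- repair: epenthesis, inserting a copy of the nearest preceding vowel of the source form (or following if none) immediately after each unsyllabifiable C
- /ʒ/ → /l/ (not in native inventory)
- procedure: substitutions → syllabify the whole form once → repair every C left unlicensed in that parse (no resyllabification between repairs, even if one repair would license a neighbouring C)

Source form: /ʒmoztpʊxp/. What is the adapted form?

Substitution: /ʒ/ → /l/, giving /lmoztpʊxp/.
The consonants /l/, /z/, /t/, /x/, /p/ cannot be parsed into a legal (C)V syllable (no codas are permitted; onsets are limited to one consonant).
Each unlicensed consonant becomes the onset of a new syllable: /l/ → /lo/, /z/ → /zo/, /t/ → /to/, /x/ → /xʊ/, /p/ → /pʊ/.

lomozotopʊxʊpʊ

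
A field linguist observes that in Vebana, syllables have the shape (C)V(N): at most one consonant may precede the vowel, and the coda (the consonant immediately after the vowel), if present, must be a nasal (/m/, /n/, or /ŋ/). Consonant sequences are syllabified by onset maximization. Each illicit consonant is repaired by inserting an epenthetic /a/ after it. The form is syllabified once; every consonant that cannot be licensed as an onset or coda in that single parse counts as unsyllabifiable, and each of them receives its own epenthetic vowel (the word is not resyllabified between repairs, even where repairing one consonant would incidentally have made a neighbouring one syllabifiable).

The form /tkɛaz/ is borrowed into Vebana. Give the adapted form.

Under (C)V(N), the unsyllabifiable consonants are /t/, /z/ (only a nasal (/m/, /n/, or /ŋ/) is licensed in coda position; onsets are limited to one consonant).
Inserting the epenthetic vowel yields /t/ → /ta/, /z/ → /za/.

takɛaza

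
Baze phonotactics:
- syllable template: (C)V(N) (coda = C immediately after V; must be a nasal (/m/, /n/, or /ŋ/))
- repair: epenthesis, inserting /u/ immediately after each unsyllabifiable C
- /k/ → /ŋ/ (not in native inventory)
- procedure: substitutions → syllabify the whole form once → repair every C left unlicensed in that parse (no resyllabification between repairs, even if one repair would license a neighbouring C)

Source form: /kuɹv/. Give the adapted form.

Substitution: /k/ → /ŋ/, giving /ŋuɹv/.
Syllabifying with onset maximization leaves /ɹ/, /v/ stranded (only a nasal (/m/, /n/, or /ŋ/) is licensed in coda position; onsets are limited to one consonant).
Inserting the epenthetic vowel yields /ɹ/ → /ɹu/, /v/ → /vu/.

ŋuɹuvu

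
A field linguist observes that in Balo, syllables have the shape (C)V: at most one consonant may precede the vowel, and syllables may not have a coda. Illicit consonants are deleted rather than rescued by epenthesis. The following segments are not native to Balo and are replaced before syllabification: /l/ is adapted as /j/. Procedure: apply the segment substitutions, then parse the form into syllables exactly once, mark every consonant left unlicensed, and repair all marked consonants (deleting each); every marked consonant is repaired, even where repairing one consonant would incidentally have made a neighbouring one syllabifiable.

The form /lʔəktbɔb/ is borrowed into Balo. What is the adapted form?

Substitution: /l/ → /j/, giving /jʔəktbɔb/.
Syllabifying with onset maximization leaves /j/, /k/, /t/, /b/ stranded (no codas are permitted; onsets are limited to one consonant).
Deletion applies to /j/, /k/, /t/, /b/.

ʔəbɔ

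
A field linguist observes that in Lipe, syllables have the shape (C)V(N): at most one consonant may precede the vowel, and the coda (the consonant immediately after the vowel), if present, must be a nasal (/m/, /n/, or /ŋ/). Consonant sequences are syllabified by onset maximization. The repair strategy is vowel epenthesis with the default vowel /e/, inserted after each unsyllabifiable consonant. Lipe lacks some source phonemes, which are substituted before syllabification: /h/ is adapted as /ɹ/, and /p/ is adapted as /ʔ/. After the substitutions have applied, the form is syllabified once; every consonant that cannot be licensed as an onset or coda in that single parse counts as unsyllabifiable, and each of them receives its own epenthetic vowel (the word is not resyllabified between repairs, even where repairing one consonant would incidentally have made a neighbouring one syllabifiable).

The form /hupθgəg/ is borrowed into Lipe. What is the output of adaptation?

Substitution: /h/ → /ɹ/, /p/ → /ʔ/, giving /ɹuʔθgəg/.
Syllabifying with onset maximization leaves /ʔ/, /θ/, /g/ stranded (only a nasal (/m/, /n/, or /ŋ/) is licensed in coda position; onsets are limited to one consonant).
Inserting the epenthetic vowel yields /ʔ/ → /ʔe/, /θ/ → /θe/, /g/ → /ge/.

ɹuʔeθegəge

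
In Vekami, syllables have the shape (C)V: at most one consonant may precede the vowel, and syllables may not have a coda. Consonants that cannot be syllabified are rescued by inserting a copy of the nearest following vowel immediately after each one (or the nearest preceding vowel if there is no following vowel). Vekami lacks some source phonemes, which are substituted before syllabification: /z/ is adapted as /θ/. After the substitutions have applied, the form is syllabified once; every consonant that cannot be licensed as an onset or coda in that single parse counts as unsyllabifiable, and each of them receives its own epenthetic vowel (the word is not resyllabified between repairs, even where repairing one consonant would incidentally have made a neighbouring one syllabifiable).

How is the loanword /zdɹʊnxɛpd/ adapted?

Substitution: /z/ → /θ/, giving /θdɹʊnxɛpd/.
Under (C)V, the unsyllabifiable consonants are /θ/, /d/, /n/, /p/, /d/ (no codas are permitted; onsets are limited to one consonant).
Epenthesis after each stranded consonant: /θ/ → /θʊ/, /d/ → /dʊ/, /n/ → /nɛ/, /p/ → /pɛ/, /d/ → /dɛ/.

θʊdʊɹʊnɛxɛpɛdɛ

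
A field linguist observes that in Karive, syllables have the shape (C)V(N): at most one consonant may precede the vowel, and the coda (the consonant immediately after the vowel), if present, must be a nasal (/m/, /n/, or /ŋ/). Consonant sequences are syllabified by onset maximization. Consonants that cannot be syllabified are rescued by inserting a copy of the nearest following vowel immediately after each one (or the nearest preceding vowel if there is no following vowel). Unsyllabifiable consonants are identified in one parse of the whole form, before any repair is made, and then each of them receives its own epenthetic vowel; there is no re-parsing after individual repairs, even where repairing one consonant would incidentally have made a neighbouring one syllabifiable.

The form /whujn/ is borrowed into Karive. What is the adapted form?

wuhujunu

The consonants /w/, /j/, /n/ cannot be parsed into a legal (C)V(N) syllable (only a nasal (/m/, /n/, or /ŋ/) is licensed in coda position; onsets are limited to one consonant).
Inserting the epenthetic vowel yields /w/ → /wu/, /j/ → /ju/, /n/ → /nu/.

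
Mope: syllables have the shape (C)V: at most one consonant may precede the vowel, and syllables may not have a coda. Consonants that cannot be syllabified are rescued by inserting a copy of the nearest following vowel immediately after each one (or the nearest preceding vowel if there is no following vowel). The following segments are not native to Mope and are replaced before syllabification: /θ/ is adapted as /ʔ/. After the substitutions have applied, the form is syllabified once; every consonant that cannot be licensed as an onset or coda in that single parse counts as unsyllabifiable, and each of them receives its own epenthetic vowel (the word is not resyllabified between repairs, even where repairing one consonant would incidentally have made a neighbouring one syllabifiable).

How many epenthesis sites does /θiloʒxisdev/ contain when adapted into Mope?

After substitution the input is /ʔiloʒxisdev/.
The unsyllabifiable consonants are /ʒ/, /s/, /v/; each receives one epenthetic vowel.

3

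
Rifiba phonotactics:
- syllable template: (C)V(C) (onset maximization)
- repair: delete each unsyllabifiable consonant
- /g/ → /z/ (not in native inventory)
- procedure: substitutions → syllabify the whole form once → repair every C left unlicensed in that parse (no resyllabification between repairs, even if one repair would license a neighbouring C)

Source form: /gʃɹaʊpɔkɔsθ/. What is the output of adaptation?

ɹaʊpɔkɔs

Substitution: /g/ → /z/, giving /zʃɹaʊpɔkɔsθ/.
Syllabifying with onset maximization leaves /z/, /ʃ/, /θ/ stranded (at most one coda consonant is licensed; onsets are limited to one consonant).
Deletion applies to /z/, /ʃ/, /θ/.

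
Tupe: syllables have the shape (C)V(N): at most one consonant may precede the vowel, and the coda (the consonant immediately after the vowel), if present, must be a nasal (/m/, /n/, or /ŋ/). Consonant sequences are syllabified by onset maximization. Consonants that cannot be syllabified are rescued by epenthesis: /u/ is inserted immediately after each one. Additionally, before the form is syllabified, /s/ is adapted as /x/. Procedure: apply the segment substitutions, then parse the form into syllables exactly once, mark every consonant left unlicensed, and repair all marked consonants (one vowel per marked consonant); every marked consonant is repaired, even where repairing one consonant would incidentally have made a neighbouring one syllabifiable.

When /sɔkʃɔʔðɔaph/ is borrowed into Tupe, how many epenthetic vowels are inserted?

4

After substitution the input is /xɔkʃɔʔðɔaph/.
The unsyllabifiable consonants are /k/, /ʔ/, /p/, /h/; each receives one epenthetic vowel.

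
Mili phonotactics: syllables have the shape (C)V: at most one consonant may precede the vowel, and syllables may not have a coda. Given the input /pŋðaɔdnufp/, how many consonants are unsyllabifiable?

5

The consonants /p/, /ŋ/, /d/, /f/, /p/ cannot be parsed into a legal (C)V syllable (no codas are permitted; onsets are limited to one consonant).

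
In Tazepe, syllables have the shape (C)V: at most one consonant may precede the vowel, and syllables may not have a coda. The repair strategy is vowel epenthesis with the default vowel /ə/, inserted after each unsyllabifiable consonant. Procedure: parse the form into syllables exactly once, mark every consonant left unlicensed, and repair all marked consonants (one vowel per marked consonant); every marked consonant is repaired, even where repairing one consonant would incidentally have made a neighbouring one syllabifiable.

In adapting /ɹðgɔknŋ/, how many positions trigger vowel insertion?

The unsyllabifiable consonants are /ɹ/, /ð/, /k/, /n/, /ŋ/; each receives one epenthetic vowel.

5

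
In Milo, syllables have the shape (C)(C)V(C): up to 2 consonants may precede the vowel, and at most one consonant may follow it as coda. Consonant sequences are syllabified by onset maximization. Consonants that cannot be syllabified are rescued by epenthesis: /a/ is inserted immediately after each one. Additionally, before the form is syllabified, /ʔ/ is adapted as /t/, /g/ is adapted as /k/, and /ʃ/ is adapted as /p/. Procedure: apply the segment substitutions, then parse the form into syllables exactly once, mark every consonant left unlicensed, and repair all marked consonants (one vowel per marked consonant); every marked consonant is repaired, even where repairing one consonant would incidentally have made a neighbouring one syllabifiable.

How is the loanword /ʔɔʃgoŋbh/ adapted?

Substitution: /ʔ/ → /t/, /ʃ/ → /p/, /g/ → /k/, giving /tɔpkoŋbh/.
Syllabifying with onset maximization leaves /b/, /h/ stranded (at most one coda consonant is licensed; onsets may contain at most 2 consonants).
Each unlicensed consonant becomes the onset of a new syllable: /b/ → /ba/, /h/ → /ha/.

tɔpkoŋbaha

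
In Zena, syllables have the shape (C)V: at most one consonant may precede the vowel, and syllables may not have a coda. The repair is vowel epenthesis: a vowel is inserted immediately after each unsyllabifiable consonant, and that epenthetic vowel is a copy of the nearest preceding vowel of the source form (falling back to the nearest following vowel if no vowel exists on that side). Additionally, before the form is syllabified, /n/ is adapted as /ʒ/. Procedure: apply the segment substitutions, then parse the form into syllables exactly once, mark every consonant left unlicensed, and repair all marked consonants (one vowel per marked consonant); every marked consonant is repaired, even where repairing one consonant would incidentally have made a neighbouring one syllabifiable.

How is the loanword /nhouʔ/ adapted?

ʒohouʔu

Substitution: /n/ → /ʒ/, giving /ʒhouʔ/.
Syllabifying with onset maximization leaves /ʒ/, /ʔ/ stranded (no codas are permitted; onsets are limited to one consonant).
Inserting the epenthetic vowel yields /ʒ/ → /ʒo/, /ʔ/ → /ʔu/.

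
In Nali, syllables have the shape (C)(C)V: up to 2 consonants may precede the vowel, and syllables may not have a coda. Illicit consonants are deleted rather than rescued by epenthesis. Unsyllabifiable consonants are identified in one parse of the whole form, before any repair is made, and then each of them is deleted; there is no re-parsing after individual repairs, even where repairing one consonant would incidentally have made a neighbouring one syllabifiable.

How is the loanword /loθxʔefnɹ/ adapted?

loxʔe

Under (C)(C)V, the unsyllabifiable consonants are /θ/, /f/, /n/, /ɹ/ (no codas are permitted; onsets may contain at most 2 consonants).
Deleting the stranded consonants removes /θ/, /f/, /n/, /ɹ/.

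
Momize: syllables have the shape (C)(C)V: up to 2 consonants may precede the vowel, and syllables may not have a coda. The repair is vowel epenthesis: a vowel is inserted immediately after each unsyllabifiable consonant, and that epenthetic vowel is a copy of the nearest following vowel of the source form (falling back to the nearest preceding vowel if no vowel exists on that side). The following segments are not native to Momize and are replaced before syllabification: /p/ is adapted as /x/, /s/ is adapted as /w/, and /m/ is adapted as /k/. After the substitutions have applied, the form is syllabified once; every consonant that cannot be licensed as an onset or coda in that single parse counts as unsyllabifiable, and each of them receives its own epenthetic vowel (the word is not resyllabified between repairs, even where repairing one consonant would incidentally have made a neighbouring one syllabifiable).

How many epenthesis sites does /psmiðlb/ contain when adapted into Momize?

After substitution the input is /xwkiðlb/.
The unsyllabifiable consonants are /x/, /ð/, /l/, /b/; each receives one epenthetic vowel.

4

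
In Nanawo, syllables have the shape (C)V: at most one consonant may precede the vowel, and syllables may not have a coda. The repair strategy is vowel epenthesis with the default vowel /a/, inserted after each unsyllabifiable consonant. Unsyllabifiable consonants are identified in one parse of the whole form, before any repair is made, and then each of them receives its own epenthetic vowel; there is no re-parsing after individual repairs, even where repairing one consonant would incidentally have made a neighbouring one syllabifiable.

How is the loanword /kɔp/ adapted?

Syllabifying with onset maximization leaves /p/ stranded (no codas are permitted; onsets are limited to one consonant).
Inserting the epenthetic vowel yields /p/ → /pa/.

kɔpa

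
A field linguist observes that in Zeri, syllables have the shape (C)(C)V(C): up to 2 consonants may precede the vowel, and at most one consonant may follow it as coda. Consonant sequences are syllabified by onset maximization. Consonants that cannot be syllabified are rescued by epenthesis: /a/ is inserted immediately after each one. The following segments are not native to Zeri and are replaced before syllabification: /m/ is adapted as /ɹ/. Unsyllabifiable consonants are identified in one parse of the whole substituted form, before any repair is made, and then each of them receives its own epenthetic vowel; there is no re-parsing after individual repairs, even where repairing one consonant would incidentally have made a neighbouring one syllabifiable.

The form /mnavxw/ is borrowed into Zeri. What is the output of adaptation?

Substitution: /m/ → /ɹ/, giving /ɹnavxw/.
Under (C)(C)V(C), the unsyllabifiable consonants are /x/, /w/ (at most one coda consonant is licensed; onsets may contain at most 2 consonants).
Inserting the epenthetic vowel yields /x/ → /xa/, /w/ → /wa/.

ɹnavxawa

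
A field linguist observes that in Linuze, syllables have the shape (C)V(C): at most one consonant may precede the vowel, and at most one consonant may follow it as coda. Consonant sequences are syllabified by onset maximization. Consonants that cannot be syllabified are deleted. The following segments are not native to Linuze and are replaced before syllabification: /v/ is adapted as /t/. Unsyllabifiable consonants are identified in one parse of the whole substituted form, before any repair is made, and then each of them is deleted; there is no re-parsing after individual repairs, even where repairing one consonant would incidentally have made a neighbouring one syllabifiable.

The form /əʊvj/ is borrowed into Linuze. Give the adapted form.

əʊt

Substitution: /v/ → /t/, giving /əʊtj/.
The consonants /j/ cannot be parsed into a legal (C)V(C) syllable (at most one coda consonant is licensed; onsets are limited to one consonant).
Deleting the stranded consonants removes /j/.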